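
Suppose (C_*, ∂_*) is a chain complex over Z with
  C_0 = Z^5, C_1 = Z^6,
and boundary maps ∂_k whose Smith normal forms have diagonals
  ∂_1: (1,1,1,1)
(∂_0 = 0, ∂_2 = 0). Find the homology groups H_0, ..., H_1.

H_0: b_0 = 5 − 0 − 4 = 1; torsion from ∂_1 factors > 1: none. So H_0 = Z.
H_1: b_1 = 6 − 4 − 0 = 2; torsion from ∂_2 factors > 1: none. So H_1 = Z^2.

H_0 = Z,  H_1 = Z^2.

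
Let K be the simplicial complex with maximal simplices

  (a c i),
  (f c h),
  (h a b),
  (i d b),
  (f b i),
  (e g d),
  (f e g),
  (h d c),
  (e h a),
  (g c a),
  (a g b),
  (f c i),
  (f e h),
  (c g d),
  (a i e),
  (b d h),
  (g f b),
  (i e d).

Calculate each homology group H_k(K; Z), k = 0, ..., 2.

H_0 ≅ Z,  H_1 ≅ Z^2,  H_2 ≅ Z.

Fix the vertex order a < b < c < d < e < f < g < h < i and write every simplex with vertices in increasing order. Then dim K = 2 and the simplices of K are:

  0-simplices (9): a, b, c, d, e, f, g, h, i
  1-simplices (27): ab, ac, ae, ag, ah, ai, bd, bf, bg, bh, bi, cd, cf, cg, ch, ci, de, dg, dh, di, ef, eg, eh, ei, fg, fh, fi
  2-simplices (18): abg, abh, acg, aci, aeh, aei, bdh, bdi, bfg, bfi, cdg, cdh, cfh, cfi, deg, dei, efg, efh

so the chain groups are C_0 ≅ Z^9, C_1 ≅ Z^27, C_2 ≅ Z^18.

Boundary ∂_1: C_1 → C_0 maps an edge to its endpoints' difference, ∂[p,q] = q − p. For instance
  ∂bg = g − b.
As a 9×27 matrix over Z this has rank 8, with invariant factors (1,1,1,1,1,1,1,1).

Boundary ∂_2: C_2 → C_1 maps a triangle to the signed sum of its edges. For instance
  ∂bfi = fi − bi + bf,
  ∂aeh = eh − ah + ae.
As a 27×18 matrix over Z this has rank 17, with invariant factors (1,1,1,1,1,1,1,1,1,1,1,1,1,1,1,1,1).

Reading off H_k = ker ∂_k / im ∂_{k+1}:

  H_0: rank C_0 − rank ∂_1 = 9 − 8 = 1, and the invariant factors of ∂_1 are all 1, so H_0 = Z.
  H_1: rank ker ∂_1 − rank ∂_2 = (27 − 8) − 17 = 2, and the invariant factors of ∂_2 are all 1, so H_1 = Z^2.
  H_2: rank ker ∂_2 − rank ∂_3 = (18 − 17) − 0 = 1, and there is no ∂_3, so H_2 = Z.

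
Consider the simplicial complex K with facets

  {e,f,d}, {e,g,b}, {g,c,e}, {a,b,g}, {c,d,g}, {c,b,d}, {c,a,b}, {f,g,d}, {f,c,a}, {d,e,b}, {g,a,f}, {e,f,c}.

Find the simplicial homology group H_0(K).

We work with the vertex ordering a < b < c < d < e < f < g. The simplices of K, each written with vertices in increasing order, are:

  0-simplices (7): a, b, c, d, e, f, g
  1-simplices (18): ab, ac, af, ag, bc, bd, be, bg, cd, ce, cf, cg, de, df, dg, ef, eg, fg
  2-simplices (12): abc, abg, acf, afg, bcd, bde, beg, cdg, cef, ceg, def, dfg

giving chain groups C_0 ≅ Z^7, C_1 ≅ Z^18, C_2 ≅ Z^12.

Boundary ∂_1: C_1 → C_0 sends each edge [p,q] (with p < q) to q − p.
The resulting 7×18 matrix has rank 6, and its Smith normal form has invariant factors (1,1,1,1,1,1).

∂_2: C_2 → C_1 sends each 2-simplex [p,q,r] to [q,r] − [p,r] + [p,q]. For instance
  ∂bde = de − be + bd,
  ∂acf = cf − af + ac.
As a 18×12 matrix over Z this has rank 12, with invariant factors (1,1,1,1,1,1,1,1,1,1,1,2).

Now H_k = ker ∂_k / im ∂_{k+1}, so:

  H_0: rank C_0 − rank ∂_1 = 7 − 6 = 1, and the invariant factors of ∂_1 are all 1, so H_0 ≅ Z.

(K is a triangulation of the real projective plane RP^2.)

H_0 = Z.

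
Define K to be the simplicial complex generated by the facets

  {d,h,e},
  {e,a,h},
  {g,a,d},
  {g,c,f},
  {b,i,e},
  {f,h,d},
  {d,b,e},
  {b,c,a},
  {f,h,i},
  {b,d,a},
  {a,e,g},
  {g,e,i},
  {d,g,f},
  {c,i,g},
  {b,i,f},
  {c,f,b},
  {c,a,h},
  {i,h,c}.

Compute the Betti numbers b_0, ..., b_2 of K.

K has 9 vertices, 27 edges, 18 triangles.
rank ∂_0 = 0, rank ∂_1 = 8 ⇒ b_0 = 9 − 0 − 8 = 1; all invariant factors of ∂_1 are 1 so no torsion. So H_0 = Z.
rank ∂_1 = 8, rank ∂_2 = 18 ⇒ b_1 = 27 − 8 − 18 = 1; ∂_2 has invariant factor(s) [2] giving torsion. So H_1 = Z ⊕ Z/2Z.
rank ∂_2 = 18, rank ∂_3 = 0 ⇒ b_2 = 18 − 18 − 0 = 0. So H_2 = 0.

b_0 = 1, b_1 = 1, b_2 = 0.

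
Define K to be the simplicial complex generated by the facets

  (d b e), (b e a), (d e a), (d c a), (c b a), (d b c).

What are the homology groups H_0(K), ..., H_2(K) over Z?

H_0 ≅ Z,  H_1 = 0,  H_2 ≅ Z.

We work with the vertex ordering a < b < c < d < e. The simplices of K, each written with vertices in increasing order, are:

  0-simplices (5): a, b, c, d, e
  1-simplices (9): ab, ac, ad, ae, bc, bd, be, cd, de
  2-simplices (6): abc, abe, acd, ade, bcd, bde

so the chain groups are C_0 ≅ Z^5, C_1 ≅ Z^9, C_2 ≅ Z^6.

The boundary map ∂_1: C_1 → C_0 maps an edge to its endpoints' difference, ∂[p,q] = q − p. For instance
  ∂de = e − d.
This gives a 5×9 integer matrix of rank 4; reducing to Smith normal form yields diagonal entries (1,1,1,1).

The boundary map ∂_2: C_2 → C_1 maps a triangle to the signed sum of its edges. For instance
  ∂bde = de − be + bd,
  ∂bcd = cd − bd + bc.
This gives a 9×6 integer matrix of rank 5; reducing to Smith normal form yields diagonal entries (1,1,1,1,1).

From H_k ≅ ker(∂_k) / im(∂_{k+1}) we obtain:

  H_0: rank C_0 − rank ∂_1 = 5 − 4 = 1, and the invariant factors of ∂_1 are all 1, so H_0 ≅ Z.
  H_1: rank ker ∂_1 − rank ∂_2 = (9 − 4) − 5 = 0, and the invariant factors of ∂_2 are all 1, so H_1 ≅ 0.
  H_2: rank ker ∂_2 − rank ∂_3 = (6 − 5) − 0 = 1, and there is no ∂_3, so H_2 ≅ Z.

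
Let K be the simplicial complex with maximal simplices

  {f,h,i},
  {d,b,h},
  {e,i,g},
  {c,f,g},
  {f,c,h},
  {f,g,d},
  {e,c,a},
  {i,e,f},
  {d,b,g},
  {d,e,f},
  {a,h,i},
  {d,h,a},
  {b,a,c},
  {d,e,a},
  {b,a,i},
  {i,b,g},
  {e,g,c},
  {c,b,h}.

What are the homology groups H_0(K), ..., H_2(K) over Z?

H_0 = Z,  H_1 = Z ⊕ Z/2,  H_2 = 0.

Order the vertices as a < b < c < d < e < f < g < h < i. Listing each simplex with vertices in this order, K has dimension 2 with simplices:

  0-simplices (9): a, b, c, d, e, f, g, h, i
  1-simplices (27): ab, ac, ad, ae, ah, ai, bc, bd, bg, bh, bi, ce, cf, cg, ch, de, df, dg, dh, ef, eg, ei, fg, fh, fi, gi, hi
  2-simplices (18): abc, abi, ace, ade, adh, ahi, bch, bdg, bdh, bgi, ceg, cfg, cfh, def, dfg, efi, egi, fhi

so the chain groups are C_0 ≅ Z^9, C_1 ≅ Z^27, C_2 ≅ Z^18.

The boundary map ∂_1: C_1 → C_0 sends each edge [p,q] (with p < q) to q − p. For instance
  ∂ai = i − a.
As a 9×27 matrix over Z this has rank 8, with invariant factors (1,1,1,1,1,1,1,1).

∂_2: C_2 → C_1 acts by ∂[p,q,r] = [q,r] − [p,r] + [p,q]. For instance
  ∂bdg = dg − bg + bd,
  ∂fhi = hi − fi + fh.
As a 27×18 matrix over Z this has rank 18, with invariant factors (1,1,1,1,1,1,1,1,1,1,1,1,1,1,1,1,1,2).

From H_k ≅ ker(∂_k) / im(∂_{k+1}) we obtain:

  H_0: rank C_0 − rank ∂_1 = 9 − 8 = 1, and the invariant factors of ∂_1 are all 1, so H_0 ≅ Z.
  H_1: rank ker ∂_1 − rank ∂_2 = (27 − 8) − 18 = 1, and ∂_2 has invariant factor 2 > 1, so H_1 ≅ Z ⊕ Z/2.
  H_2: rank ker ∂_2 − rank ∂_3 = (18 − 18) − 0 = 0, and there is no ∂_3, so H_2 ≅ 0.

(K is a triangulation of the Klein bottle.)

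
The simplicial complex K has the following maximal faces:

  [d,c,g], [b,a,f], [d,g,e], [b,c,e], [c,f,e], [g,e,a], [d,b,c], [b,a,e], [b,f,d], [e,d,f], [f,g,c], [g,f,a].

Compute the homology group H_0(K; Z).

H_0 = Z.

Order the vertices as a < b < c < d < e < f < g. Listing each simplex with vertices in this order, K has dimension 2 with simplices:

  0-simplices (7): a, b, c, d, e, f, g
  1-simplices (18): ab, ae, af, ag, bc, bd, be, bf, cd, ce, cf, cg, de, df, dg, ef, eg, fg
  2-simplices (12): abe, abf, aeg, afg, bcd, bce, bdf, cdg, cef, cfg, def, deg

giving chain groups C_0 ≅ Z^7, C_1 ≅ Z^18, C_2 ≅ Z^12.

Boundary ∂_1: C_1 → C_0 is given by ∂[p,q] = [q] − [p].
This gives a 7×18 integer matrix of rank 6; reducing to Smith normal form yields diagonal entries (1,1,1,1,1,1).

∂_2: C_2 → C_1 sends each 2-simplex [p,q,r] to [q,r] − [p,r] + [p,q]. For instance
  ∂cdg = dg − cg + cd,
  ∂deg = eg − dg + de.
The 18×12 boundary matrix has rank 12 and Smith normal form diag(1,1,1,1,1,1,1,1,1,1,1,2).

Now H_k = ker ∂_k / im ∂_{k+1}, so:

  H_0: rank C_0 − rank ∂_1 = 7 − 6 = 1, and the invariant factors of ∂_1 are all 1, so H_0 ≅ Z.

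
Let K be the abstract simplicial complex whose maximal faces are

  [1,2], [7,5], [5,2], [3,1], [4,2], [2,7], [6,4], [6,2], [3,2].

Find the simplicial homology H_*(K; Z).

We work with the vertex ordering 1 < 2 < 3 < 4 < 5 < 6 < 7. The simplices of K, each written with vertices in increasing order, are:

  0-simplices (7): [1], [2], [3], [4], [5], [6], [7]
  1-simplices (9): [1,2], [1,3], [2,3], [2,4], [2,5], [2,6], [2,7], [4,6], [5,7]

so the chain groups are C_0 ≅ Z^7, C_1 ≅ Z^9.

Boundary ∂_1: C_1 → C_0 maps an edge to its endpoints' difference, ∂[p,q] = q − p. For instance
  ∂[2,3] = [3] − [2].
The 7×9 boundary matrix has rank 6 and Smith normal form diag(1,1,1,1,1,1).

Reading off H_k = ker ∂_k / im ∂_{k+1}:

  H_0: rank C_0 − rank ∂_1 = 7 − 6 = 1, and the invariant factors of ∂_1 are all 1, so H_0 = Z.
  H_1: rank ker ∂_1 − rank ∂_2 = (9 − 6) − 0 = 3, and there is no ∂_2, so H_1 = Z^3.

H_0 = Z,  H_1 = Z^3.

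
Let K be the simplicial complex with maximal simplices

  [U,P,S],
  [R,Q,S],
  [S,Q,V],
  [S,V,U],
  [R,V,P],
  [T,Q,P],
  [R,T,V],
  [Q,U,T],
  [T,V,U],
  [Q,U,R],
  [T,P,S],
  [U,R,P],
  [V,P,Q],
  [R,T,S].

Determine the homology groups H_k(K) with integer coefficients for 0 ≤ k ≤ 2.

H_0 ≅ Z,  H_1 ≅ Z^2,  H_2 ≅ Z.

Fix the vertex order P < Q < R < S < T < U < V and write every simplex with vertices in increasing order. Then dim K = 2 and the simplices of K are:

  0-simplices (7): P, Q, R, S, T, U, V
  1-simplices (21): PQ, PR, PS, PT, PU, PV, QR, QS, QT, QU, QV, RS, RT, RU, RV, ST, SU, SV, TU, TV, UV
  2-simplices (14): PQT, PQV, PRU, PRV, PST, PSU, QRS, QRU, QSV, QTU, RST, RTV, SUV, TUV

Hence C_0 ≅ Z^7, C_1 ≅ Z^21, C_2 ≅ Z^14.

Boundary ∂_1: C_1 → C_0 is given by ∂[p,q] = [q] − [p].
This gives a 7×21 integer matrix of rank 6; reducing to Smith normal form yields diagonal entries (1,1,1,1,1,1).

∂_2: C_2 → C_1 sends each 2-simplex [p,q,r] to [q,r] − [p,r] + [p,q]. For instance
  ∂PSU = SU − PU + PS,
  ∂PQT = QT − PT + PQ.
This gives a 21×14 integer matrix of rank 13; reducing to Smith normal form yields diagonal entries (1,1,1,1,1,1,1,1,1,1,1,1,1).

From H_k ≅ ker(∂_k) / im(∂_{k+1}) we obtain:

  H_0: rank C_0 − rank ∂_1 = 7 − 6 = 1, and the invariant factors of ∂_1 are all 1, so H_0 ≅ Z.
  H_1: rank ker ∂_1 − rank ∂_2 = (21 − 6) − 13 = 2, and the invariant factors of ∂_2 are all 1, so H_1 ≅ Z^2.
  H_2: rank ker ∂_2 − rank ∂_3 = (14 − 13) − 0 = 1, and there is no ∂_3, so H_2 ≅ Z.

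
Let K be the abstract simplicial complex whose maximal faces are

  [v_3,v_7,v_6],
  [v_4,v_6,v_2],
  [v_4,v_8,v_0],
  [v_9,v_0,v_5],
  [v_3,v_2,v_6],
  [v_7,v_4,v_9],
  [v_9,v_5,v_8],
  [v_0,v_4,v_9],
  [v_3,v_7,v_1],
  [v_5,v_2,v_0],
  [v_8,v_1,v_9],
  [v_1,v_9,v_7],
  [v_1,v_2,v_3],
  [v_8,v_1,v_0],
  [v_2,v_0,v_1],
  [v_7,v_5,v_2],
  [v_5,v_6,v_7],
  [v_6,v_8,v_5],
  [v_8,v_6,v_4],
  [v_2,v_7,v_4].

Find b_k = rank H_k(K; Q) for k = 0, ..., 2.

K has 10 vertices, 30 edges, 20 triangles.
rank ∂_0 = 0, rank ∂_1 = 9 ⇒ b_0 = 10 − 0 − 9 = 1; all invariant factors of ∂_1 are 1 so no torsion. So H_0 ≅ Z.
rank ∂_1 = 9, rank ∂_2 = 20 ⇒ b_1 = 30 − 9 − 20 = 1; ∂_2 has invariant factor(s) [2] giving torsion. So H_1 ≅ Z ⊕ Z/2Z.
rank ∂_2 = 20, rank ∂_3 = 0 ⇒ b_2 = 20 − 20 − 0 = 0. So H_2 ≅ 0.

b_0 = 1, b_1 = 1, b_2 = 0.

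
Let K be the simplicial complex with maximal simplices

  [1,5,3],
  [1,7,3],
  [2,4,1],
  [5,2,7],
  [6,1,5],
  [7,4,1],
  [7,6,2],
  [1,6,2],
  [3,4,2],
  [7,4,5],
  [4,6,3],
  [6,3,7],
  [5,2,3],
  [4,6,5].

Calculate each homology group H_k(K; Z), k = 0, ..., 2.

H_0 ≅ Z,  H_1 ≅ Z^2,  H_2 ≅ Z.

Order the vertices as 1 < 2 < 3 < 4 < 5 < 6 < 7. Listing each simplex with vertices in this order, K has dimension 2 with simplices:

  0-simplices (7): [1], [2], [3], [4], [5], [6], [7]
  1-simplices (21): [1,2], [1,3], [1,4], [1,5], [1,6], [1,7], [2,3], [2,4], [2,5], [2,6], [2,7], [3,4], [3,5], [3,6], [3,7], [4,5], [4,6], [4,7], [5,6], [5,7], [6,7]
  2-simplices (14): [1,2,4], [1,2,6], [1,3,5], [1,3,7], [1,4,7], [1,5,6], [2,3,4], [2,3,5], [2,5,7], [2,6,7], [3,4,6], [3,6,7], [4,5,6], [4,5,7]

Hence C_0 ≅ Z^7, C_1 ≅ Z^21, C_2 ≅ Z^14.

The boundary map ∂_1: C_1 → C_0 is given by ∂[p,q] = [q] − [p]. For instance
  ∂[1,5] = [5] − [1].
The resulting 7×21 matrix has rank 6, and its Smith normal form has invariant factors (1,1,1,1,1,1).

Boundary ∂_2: C_2 → C_1 acts by ∂[p,q,r] = [q,r] − [p,r] + [p,q]. For instance
  ∂[1,2,4] = [2,4] − [1,4] + [1,2],
  ∂[1,4,7] = [4,7] − [1,7] + [1,4].
The 21×14 boundary matrix has rank 13 and Smith normal form diag(1,1,1,1,1,1,1,1,1,1,1,1,1).

From H_k ≅ ker(∂_k) / im(∂_{k+1}) we obtain:

  H_0: rank C_0 − rank ∂_1 = 7 − 6 = 1, and the invariant factors of ∂_1 are all 1, so H_0 ≅ Z.
  H_1: rank ker ∂_1 − rank ∂_2 = (21 − 6) − 13 = 2, and the invariant factors of ∂_2 are all 1, so H_1 ≅ Z^2.
  H_2: rank ker ∂_2 − rank ∂_3 = (14 − 13) − 0 = 1, and there is no ∂_3, so H_2 ≅ Z.

(K is a triangulation of the torus T^2.)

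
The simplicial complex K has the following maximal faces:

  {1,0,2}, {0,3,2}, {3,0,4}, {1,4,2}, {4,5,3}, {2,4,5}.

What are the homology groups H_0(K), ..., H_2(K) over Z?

H_0 = Z,  H_1 = Z,  H_2 = 0.

We work with the vertex ordering 0 < 1 < 2 < 3 < 4 < 5. The simplices of K, each written with vertices in increasing order, are:

  0-simplices (6): [0], [1], [2], [3], [4], [5]
  1-simplices (12): [0,1], [0,2], [0,3], [0,4], [1,2], [1,4], [2,3], [2,4], [2,5], [3,4], [3,5], [4,5]
  2-simplices (6): [0,1,2], [0,2,3], [0,3,4], [1,2,4], [2,4,5], [3,4,5]

so the chain groups are C_0 ≅ Z^6, C_1 ≅ Z^12, C_2 ≅ Z^6.

∂_1: C_1 → C_0 sends each edge [p,q] (with p < q) to q − p. For instance
  ∂[3,4] = [4] − [3].
The resulting 6×12 matrix has rank 5, and its Smith normal form has invariant factors (1,1,1,1,1).

∂_2: C_2 → C_1 maps a triangle to the signed sum of its edges. For instance
  ∂[0,2,3] = [2,3] − [0,3] + [0,2],
  ∂[0,1,2] = [1,2] − [0,2] + [0,1].
The 12×6 boundary matrix has rank 6 and Smith normal form diag(1,1,1,1,1,1).

Now H_k = ker ∂_k / im ∂_{k+1}, so:

  H_0: rank C_0 − rank ∂_1 = 6 − 5 = 1, and the invariant factors of ∂_1 are all 1, so H_0 ≅ Z.
  H_1: rank ker ∂_1 − rank ∂_2 = (12 − 5) − 6 = 1, and the invariant factors of ∂_2 are all 1, so H_1 ≅ Z.
  H_2: rank ker ∂_2 − rank ∂_3 = (6 − 6) − 0 = 0, and there is no ∂_3, so H_2 ≅ 0.

As a check, the Euler characteristic is 6 − 12 + 6 = 0, which agrees with 1 − 1 + 0 = 0.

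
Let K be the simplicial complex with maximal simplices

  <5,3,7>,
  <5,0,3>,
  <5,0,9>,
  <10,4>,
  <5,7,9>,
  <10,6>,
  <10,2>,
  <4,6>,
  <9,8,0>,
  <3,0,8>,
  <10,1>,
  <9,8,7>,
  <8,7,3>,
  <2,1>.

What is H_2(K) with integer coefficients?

H_2 = Z.

We work with the vertex ordering 0 < 1 < 2 < 3 < 4 < 5 < 6 < 7 < 8 < 9 < 10. The simplices of K, each written with vertices in increasing order, are:

  0-simplices (11): [0], [1], [2], [3], [4], [5], [6], [7], [8], [9], [10]
  1-simplices (18): [0,3], [0,5], [0,8], [0,9], [1,2], [1,10], [2,10], [3,5], [3,7], [3,8], [4,6], [4,10], [5,7], [5,9], [6,10], [7,8], [7,9], [8,9]
  2-simplices (8): [0,3,5], [0,3,8], [0,5,9], [0,8,9], [3,5,7], [3,7,8], [5,7,9], [7,8,9]

so the chain groups are C_0 ≅ Z^11, C_1 ≅ Z^18, C_2 ≅ Z^8.

The boundary map ∂_1: C_1 → C_0 maps an edge to its endpoints' difference, ∂[p,q] = q − p.
As a 11×18 matrix over Z this has rank 9, with invariant factors (1,1,1,1,1,1,1,1,1).

The boundary map ∂_2: C_2 → C_1 acts by ∂[p,q,r] = [q,r] − [p,r] + [p,q]. For instance
  ∂[3,7,8] = [7,8] − [3,8] + [3,7],
  ∂[7,8,9] = [8,9] − [7,9] + [7,8].
This gives a 18×8 integer matrix of rank 7; reducing to Smith normal form yields diagonal entries (1,1,1,1,1,1,1).

Computing H_k = (kernel of ∂_k) / (image of ∂_{k+1}):

  H_2: rank ker ∂_2 − rank ∂_3 = (8 − 7) − 0 = 1, and there is no ∂_3, so H_2 = Z.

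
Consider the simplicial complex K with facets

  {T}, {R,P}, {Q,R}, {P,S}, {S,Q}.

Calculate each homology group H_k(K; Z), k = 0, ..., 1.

K has 5 vertices, 4 edges.
rank ∂_0 = 0, rank ∂_1 = 3 ⇒ b_0 = 5 − 0 − 3 = 2; all invariant factors of ∂_1 are 1 so no torsion. So H_0 ≅ Z^2.
rank ∂_1 = 3, rank ∂_2 = 0 ⇒ b_1 = 4 − 3 − 0 = 1. So H_1 ≅ Z.

H_0 ≅ Z^2,  H_1 ≅ Z.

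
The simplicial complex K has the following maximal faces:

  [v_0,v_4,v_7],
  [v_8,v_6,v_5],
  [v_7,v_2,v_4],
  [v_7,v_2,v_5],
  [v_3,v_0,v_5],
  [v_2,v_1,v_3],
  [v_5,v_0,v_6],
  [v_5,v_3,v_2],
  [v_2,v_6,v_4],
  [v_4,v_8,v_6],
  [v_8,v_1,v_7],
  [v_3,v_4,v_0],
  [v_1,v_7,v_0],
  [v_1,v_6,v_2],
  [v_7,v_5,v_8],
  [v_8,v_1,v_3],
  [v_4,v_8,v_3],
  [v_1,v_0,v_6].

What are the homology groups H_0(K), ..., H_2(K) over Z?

H_0 = Z,  H_1 = Z^2,  H_2 = Z.

K has 9 vertices, 27 edges, 18 triangles.
rank ∂_0 = 0, rank ∂_1 = 8 ⇒ b_0 = 9 − 0 − 8 = 1; all invariant factors of ∂_1 are 1 so no torsion. So H_0 = Z.
rank ∂_1 = 8, rank ∂_2 = 17 ⇒ b_1 = 27 − 8 − 17 = 2; all invariant factors of ∂_2 are 1 so no torsion. So H_1 = Z^2.
rank ∂_2 = 17, rank ∂_3 = 0 ⇒ b_2 = 18 − 17 − 0 = 1. So H_2 = Z.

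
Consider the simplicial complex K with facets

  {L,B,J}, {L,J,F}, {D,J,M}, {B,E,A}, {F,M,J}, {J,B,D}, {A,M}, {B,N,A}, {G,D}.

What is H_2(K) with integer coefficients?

K has 10 vertices, 17 edges, 7 triangles.
rank ∂_2 = 7, rank ∂_3 = 0 ⇒ b_2 = 7 − 7 − 0 = 0. So H_2 ≅ 0.

H_2 = 0.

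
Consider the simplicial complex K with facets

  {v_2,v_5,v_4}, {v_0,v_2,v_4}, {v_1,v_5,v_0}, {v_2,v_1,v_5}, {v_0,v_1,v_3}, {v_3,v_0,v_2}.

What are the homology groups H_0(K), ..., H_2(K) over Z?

H_0 ≅ Z,  H_1 ≅ Z,  H_2 = 0.

Fix the vertex order v_0 < v_1 < v_2 < v_3 < v_4 < v_5 and write every simplex with vertices in increasing order. Then dim K = 2 and the simplices of K are:

  0-simplices (6): [v_0], [v_1], [v_2], [v_3], [v_4], [v_5]
  1-simplices (12): [v_0,v_1], [v_0,v_2], [v_0,v_3], [v_0,v_4], [v_0,v_5], [v_1,v_2], [v_1,v_3], [v_1,v_5], [v_2,v_3], [v_2,v_4], [v_2,v_5], [v_4,v_5]
  2-simplices (6): [v_0,v_1,v_3], [v_0,v_1,v_5], [v_0,v_2,v_3], [v_0,v_2,v_4], [v_1,v_2,v_5], [v_2,v_4,v_5]

giving chain groups C_0 ≅ Z^6, C_1 ≅ Z^12, C_2 ≅ Z^6.

∂_1: C_1 → C_0 maps an edge to its endpoints' difference, ∂[p,q] = q − p. For instance
  ∂[v_0,v_4] = [v_4] − [v_0].
The resulting 6×12 matrix has rank 5, and its Smith normal form has invariant factors (1,1,1,1,1).

Boundary ∂_2: C_2 → C_1 acts by ∂[p,q,r] = [q,r] − [p,r] + [p,q]. For instance
  ∂[v_2,v_4,v_5] = [v_4,v_5] − [v_2,v_5] + [v_2,v_4],
  ∂[v_0,v_2,v_4] = [v_2,v_4] − [v_0,v_4] + [v_0,v_2].
The resulting 12×6 matrix has rank 6, and its Smith normal form has invariant factors (1,1,1,1,1,1).

Now H_k = ker ∂_k / im ∂_{k+1}, so:

  H_0: rank C_0 − rank ∂_1 = 6 − 5 = 1, and the invariant factors of ∂_1 are all 1, so H_0 = Z.
  H_1: rank ker ∂_1 − rank ∂_2 = (12 − 5) − 6 = 1, and the invariant factors of ∂_2 are all 1, so H_1 = Z.
  H_2: rank ker ∂_2 − rank ∂_3 = (6 − 6) − 0 = 0, and there is no ∂_3, so H_2 = 0.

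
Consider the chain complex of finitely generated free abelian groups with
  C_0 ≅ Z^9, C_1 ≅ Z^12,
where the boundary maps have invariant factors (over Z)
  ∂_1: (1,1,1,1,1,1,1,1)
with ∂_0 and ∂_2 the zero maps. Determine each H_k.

H_0: b_0 = 9 − 0 − 8 = 1; torsion from ∂_1 factors > 1: none. So H_0 ≅ Z.
H_1: b_1 = 12 − 8 − 0 = 4; torsion from ∂_2 factors > 1: none. So H_1 ≅ Z^4.

H_0 ≅ Z,  H_1 ≅ Z^4.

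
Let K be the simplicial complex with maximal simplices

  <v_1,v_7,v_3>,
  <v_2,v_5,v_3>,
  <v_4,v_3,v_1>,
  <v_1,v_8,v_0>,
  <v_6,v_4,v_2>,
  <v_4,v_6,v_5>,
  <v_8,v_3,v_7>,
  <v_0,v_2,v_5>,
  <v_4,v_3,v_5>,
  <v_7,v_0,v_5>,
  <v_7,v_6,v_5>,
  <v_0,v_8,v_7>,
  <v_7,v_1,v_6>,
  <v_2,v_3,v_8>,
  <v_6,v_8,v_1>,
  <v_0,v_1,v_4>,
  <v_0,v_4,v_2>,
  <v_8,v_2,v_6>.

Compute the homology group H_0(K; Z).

H_0 ≅ Z.

Order the vertices as v_0 < v_1 < v_2 < v_3 < v_4 < v_5 < v_6 < v_7 < v_8. Listing each simplex with vertices in this order, K has dimension 2 with simplices:

  0-simplices (9): [v_0], [v_1], [v_2], [v_3], [v_4], [v_5], [v_6], [v_7], [v_8]
  1-simplices (27): (27 of them)
  2-simplices (18): (18 of them)

giving chain groups C_0 ≅ Z^9, C_1 ≅ Z^27, C_2 ≅ Z^18.

Boundary ∂_1: C_1 → C_0 is given by ∂[p,q] = [q] − [p]. For instance
  ∂[v_4,v_5] = [v_5] − [v_4].
This gives a 9×27 integer matrix of rank 8; reducing to Smith normal form yields diagonal entries (1,1,1,1,1,1,1,1).

∂_2: C_2 → C_1 acts by ∂[p,q,r] = [q,r] − [p,r] + [p,q]. For instance
  ∂[v_3,v_4,v_5] = [v_4,v_5] − [v_3,v_5] + [v_3,v_4],
  ∂[v_0,v_1,v_4] = [v_1,v_4] − [v_0,v_4] + [v_0,v_1].
This gives a 27×18 integer matrix of rank 18; reducing to Smith normal form yields diagonal entries (1,1,1,1,1,1,1,1,1,1,1,1,1,1,1,1,1,2).

Computing H_k = (kernel of ∂_k) / (image of ∂_{k+1}):

  H_0: rank C_0 − rank ∂_1 = 9 − 8 = 1, and the invariant factors of ∂_1 are all 1, so H_0 = Z.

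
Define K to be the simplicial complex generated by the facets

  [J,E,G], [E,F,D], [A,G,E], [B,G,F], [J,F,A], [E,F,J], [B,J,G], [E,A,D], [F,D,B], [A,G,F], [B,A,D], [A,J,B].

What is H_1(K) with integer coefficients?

H_1 = Z/2Z.

K has 7 vertices, 18 edges, 12 triangles.
rank ∂_1 = 6, rank ∂_2 = 12 ⇒ b_1 = 18 − 6 − 12 = 0; ∂_2 has invariant factor(s) [2] giving torsion. So H_1 ≅ Z/2Z.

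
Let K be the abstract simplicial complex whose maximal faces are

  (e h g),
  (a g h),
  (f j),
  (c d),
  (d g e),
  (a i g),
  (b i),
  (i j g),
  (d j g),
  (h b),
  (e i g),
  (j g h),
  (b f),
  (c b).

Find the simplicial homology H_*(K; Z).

We work with the vertex ordering a < b < c < d < e < f < g < h < i < j. The simplices of K, each written with vertices in increasing order, are:

  0-simplices (10): a, b, c, d, e, f, g, h, i, j
  1-simplices (20): ag, ah, ai, bc, bf, bh, bi, cd, de, dg, dj, eg, eh, ei, fj, gh, gi, gj, hj, ij
  2-simplices (8): agh, agi, deg, dgj, egh, egi, ghj, gij

so the chain groups are C_0 ≅ Z^10, C_1 ≅ Z^20, C_2 ≅ Z^8.

Boundary ∂_1: C_1 → C_0 sends each edge [p,q] (with p < q) to q − p. For instance
  ∂dj = j − d.
The resulting 10×20 matrix has rank 9, and its Smith normal form has invariant factors (1,1,1,1,1,1,1,1,1).

Boundary ∂_2: C_2 → C_1 maps a triangle to the signed sum of its edges. For instance
  ∂deg = eg − dg + de,
  ∂egi = gi − ei + eg.
The resulting 20×8 matrix has rank 8, and its Smith normal form has invariant factors (1,1,1,1,1,1,1,1).

Computing H_k = (kernel of ∂_k) / (image of ∂_{k+1}):

  H_0: rank C_0 − rank ∂_1 = 10 − 9 = 1, and the invariant factors of ∂_1 are all 1, so H_0 ≅ Z.
  H_1: rank ker ∂_1 − rank ∂_2 = (20 − 9) − 8 = 3, and the invariant factors of ∂_2 are all 1, so H_1 ≅ Z^3.
  H_2: rank ker ∂_2 − rank ∂_3 = (8 − 8) − 0 = 0, and there is no ∂_3, so H_2 ≅ 0.

H_0 ≅ Z,  H_1 ≅ Z^3,  H_2 = 0.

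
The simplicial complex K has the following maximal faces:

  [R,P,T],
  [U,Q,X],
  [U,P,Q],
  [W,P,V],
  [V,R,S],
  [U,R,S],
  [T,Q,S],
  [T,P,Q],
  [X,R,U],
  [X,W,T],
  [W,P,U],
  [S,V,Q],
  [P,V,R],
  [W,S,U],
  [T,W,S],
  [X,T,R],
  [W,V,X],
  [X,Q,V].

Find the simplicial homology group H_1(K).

K has 9 vertices, 27 edges, 18 triangles.
rank ∂_1 = 8, rank ∂_2 = 17 ⇒ b_1 = 27 − 8 − 17 = 2; all invariant factors of ∂_2 are 1 so no torsion. So H_1 = Z^2.

H_1 ≅ Z^2.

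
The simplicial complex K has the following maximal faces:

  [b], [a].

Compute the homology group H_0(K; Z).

H_0 = Z^2.

Order the vertices as a < b. Listing each simplex with vertices in this order, K has dimension 0 with simplices:

  0-simplices (2): a, b

giving chain groups C_0 ≅ Z^2.

Reading off H_k = ker ∂_k / im ∂_{k+1}:

  H_0: rank C_0 − rank ∂_1 = 2 − 0 = 2, and there is no ∂_1, so H_0 ≅ Z^2.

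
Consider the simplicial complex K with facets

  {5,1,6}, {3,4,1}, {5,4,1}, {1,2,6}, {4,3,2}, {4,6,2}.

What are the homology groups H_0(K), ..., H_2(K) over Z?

H_0 ≅ Z,  H_1 ≅ Z,  H_2 = 0.

Order the vertices as 1 < 2 < 3 < 4 < 5 < 6. Listing each simplex with vertices in this order, K has dimension 2 with simplices:

  0-simplices (6): [1], [2], [3], [4], [5], [6]
  1-simplices (12): [1,2], [1,3], [1,4], [1,5], [1,6], [2,3], [2,4], [2,6], [3,4], [4,5], [4,6], [5,6]
  2-simplices (6): [1,2,6], [1,3,4], [1,4,5], [1,5,6], [2,3,4], [2,4,6]

Hence C_0 ≅ Z^6, C_1 ≅ Z^12, C_2 ≅ Z^6.

∂_1: C_1 → C_0 maps an edge to its endpoints' difference, ∂[p,q] = q − p.
This gives a 6×12 integer matrix of rank 5; reducing to Smith normal form yields diagonal entries (1,1,1,1,1).

∂_2: C_2 → C_1 maps a triangle to the signed sum of its edges. For instance
  ∂[2,3,4] = [3,4] − [2,4] + [2,3],
  ∂[1,5,6] = [5,6] − [1,6] + [1,5].
This gives a 12×6 integer matrix of rank 6; reducing to Smith normal form yields diagonal entries (1,1,1,1,1,1).

Now H_k = ker ∂_k / im ∂_{k+1}, so:

  H_0: rank C_0 − rank ∂_1 = 6 − 5 = 1, and the invariant factors of ∂_1 are all 1, so H_0 ≅ Z.
  H_1: rank ker ∂_1 − rank ∂_2 = (12 − 5) − 6 = 1, and the invariant factors of ∂_2 are all 1, so H_1 ≅ Z.
  H_2: rank ker ∂_2 − rank ∂_3 = (6 − 6) − 0 = 0, and there is no ∂_3, so H_2 ≅ 0.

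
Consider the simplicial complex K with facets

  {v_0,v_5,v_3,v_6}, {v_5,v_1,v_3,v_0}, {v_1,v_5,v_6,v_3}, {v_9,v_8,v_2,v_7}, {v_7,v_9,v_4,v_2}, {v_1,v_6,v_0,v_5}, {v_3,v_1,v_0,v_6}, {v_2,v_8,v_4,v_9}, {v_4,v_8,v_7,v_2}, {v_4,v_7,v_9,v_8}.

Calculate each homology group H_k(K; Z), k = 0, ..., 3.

Take the total order v_0 < v_1 < v_2 < v_3 < v_4 < v_5 < v_6 < v_7 < v_8 < v_9 on the vertex set. Then K (dimension 3) consists of the simplices:

  0-simplices (10): [v_0], [v_1], [v_2], [v_3], [v_4], [v_5], [v_6], [v_7], [v_8], [v_9]
  1-simplices (20): (20 of them)
  2-simplices (20): (20 of them)
  3-simplices (10): (10 of them)

Hence C_0 ≅ Z^10, C_1 ≅ Z^20, C_2 ≅ Z^20, C_3 ≅ Z^10.

The boundary map ∂_1: C_1 → C_0 sends each edge [p,q] (with p < q) to q − p. For instance
  ∂[v_0,v_1] = [v_1] − [v_0].
As a 10×20 matrix over Z this has rank 8, with invariant factors (1,1,1,1,1,1,1,1).

∂_2: C_2 → C_1 maps a triangle to the signed sum of its edges. For instance
  ∂[v_0,v_5,v_6] = [v_5,v_6] − [v_0,v_6] + [v_0,v_5],
  ∂[v_2,v_4,v_8] = [v_4,v_8] − [v_2,v_8] + [v_2,v_4].
The 20×20 boundary matrix has rank 12 and Smith normal form diag(1,1,1,1,1,1,1,1,1,1,1,1).

Boundary ∂_3: C_3 → C_2 sends each 3-simplex σ to the alternating sum Σ_i (−1)^i (σ with its i-th vertex removed). For instance
  ∂[v_2,v_4,v_8,v_9] = [v_4,v_8,v_9] − [v_2,v_8,v_9] + [v_2,v_4,v_9] − [v_2,v_4,v_8],
  ∂[v_2,v_7,v_8,v_9] = [v_7,v_8,v_9] − [v_2,v_8,v_9] + [v_2,v_7,v_9] − [v_2,v_7,v_8].
As a 20×10 matrix over Z this has rank 8, with invariant factors (1,1,1,1,1,1,1,1).

Reading off H_k = ker ∂_k / im ∂_{k+1}:

  H_0: rank C_0 − rank ∂_1 = 10 − 8 = 2, and the invariant factors of ∂_1 are all 1, so H_0 = Z^2.
  H_1: rank ker ∂_1 − rank ∂_2 = (20 − 8) − 12 = 0, and the invariant factors of ∂_2 are all 1, so H_1 = 0.
  H_2: rank ker ∂_2 − rank ∂_3 = (20 − 12) − 8 = 0, and the invariant factors of ∂_3 are all 1, so H_2 = 0.
  H_3: rank ker ∂_3 − rank ∂_4 = (10 − 8) − 0 = 2, and there is no ∂_4, so H_3 = Z^2.

H_0 = Z^2,  H_1 = 0,  H_2 = 0,  H_3 = Z^2.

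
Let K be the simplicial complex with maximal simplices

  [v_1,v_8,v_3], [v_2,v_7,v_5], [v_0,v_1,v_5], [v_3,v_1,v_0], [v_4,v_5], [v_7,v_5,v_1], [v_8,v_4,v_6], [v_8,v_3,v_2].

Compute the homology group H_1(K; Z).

H_1 = Z^2.

Order the vertices as v_0 < v_1 < v_2 < v_3 < v_4 < v_5 < v_6 < v_7 < v_8. Listing each simplex with vertices in this order, K has dimension 2 with simplices:

  0-simplices (9): [v_0], [v_1], [v_2], [v_3], [v_4], [v_5], [v_6], [v_7], [v_8]
  1-simplices (17): (17 of them)
  2-simplices (7): [v_0,v_1,v_3], [v_0,v_1,v_5], [v_1,v_3,v_8], [v_1,v_5,v_7], [v_2,v_3,v_8], [v_2,v_5,v_7], [v_4,v_6,v_8]

Hence C_0 ≅ Z^9, C_1 ≅ Z^17, C_2 ≅ Z^7.

∂_1: C_1 → C_0 is given by ∂[p,q] = [q] − [p].
This gives a 9×17 integer matrix of rank 8; reducing to Smith normal form yields diagonal entries (1,1,1,1,1,1,1,1).

The boundary map ∂_2: C_2 → C_1 maps a triangle to the signed sum of its edges. For instance
  ∂[v_2,v_5,v_7] = [v_5,v_7] − [v_2,v_7] + [v_2,v_5],
  ∂[v_2,v_3,v_8] = [v_3,v_8] − [v_2,v_8] + [v_2,v_3].
The 17×7 boundary matrix has rank 7 and Smith normal form diag(1,1,1,1,1,1,1).

From H_k ≅ ker(∂_k) / im(∂_{k+1}) we obtain:

  H_1: rank ker ∂_1 − rank ∂_2 = (17 − 8) − 7 = 2, and the invariant factors of ∂_2 are all 1, so H_1 ≅ Z^2.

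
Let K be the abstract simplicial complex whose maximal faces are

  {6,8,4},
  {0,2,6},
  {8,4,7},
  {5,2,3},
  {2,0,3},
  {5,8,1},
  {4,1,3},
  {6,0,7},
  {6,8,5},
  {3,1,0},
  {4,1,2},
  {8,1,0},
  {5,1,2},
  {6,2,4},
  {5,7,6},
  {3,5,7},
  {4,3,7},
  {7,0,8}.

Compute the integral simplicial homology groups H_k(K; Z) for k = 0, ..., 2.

H_0 ≅ Z,  H_1 ≅ Z ⊕ Z/2,  H_2 = 0.

K has 9 vertices, 27 edges, 18 triangles.
rank ∂_0 = 0, rank ∂_1 = 8 ⇒ b_0 = 9 − 0 − 8 = 1; all invariant factors of ∂_1 are 1 so no torsion. So H_0 = Z.
rank ∂_1 = 8, rank ∂_2 = 18 ⇒ b_1 = 27 − 8 − 18 = 1; ∂_2 has invariant factor(s) [2] giving torsion. So H_1 = Z ⊕ Z/2.
rank ∂_2 = 18, rank ∂_3 = 0 ⇒ b_2 = 18 − 18 − 0 = 0. So H_2 = 0.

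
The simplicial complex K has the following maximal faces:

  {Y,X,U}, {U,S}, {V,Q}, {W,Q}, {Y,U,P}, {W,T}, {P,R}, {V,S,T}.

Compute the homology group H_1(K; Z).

Order the vertices as P < Q < R < S < T < U < V < W < X < Y. Listing each simplex with vertices in this order, K has dimension 2 with simplices:

  0-simplices (10): P, Q, R, S, T, U, V, W, X, Y
  1-simplices (13): PR, PU, PY, QV, QW, ST, SU, SV, TV, TW, UX, UY, XY
  2-simplices (3): PUY, STV, UXY

Hence C_0 ≅ Z^10, C_1 ≅ Z^13, C_2 ≅ Z^3.

The boundary map ∂_1: C_1 → C_0 maps an edge to its endpoints' difference, ∂[p,q] = q − p.
This gives a 10×13 integer matrix of rank 9; reducing to Smith normal form yields diagonal entries (1,1,1,1,1,1,1,1,1).

The boundary map ∂_2: C_2 → C_1 maps a triangle to the signed sum of its edges. For instance
  ∂PUY = UY − PY + PU,
  ∂STV = TV − SV + ST.
The 13×3 boundary matrix has rank 3 and Smith normal form diag(1,1,1).

Reading off H_k = ker ∂_k / im ∂_{k+1}:

  H_1: rank ker ∂_1 − rank ∂_2 = (13 − 9) − 3 = 1, and the invariant factors of ∂_2 are all 1, so H_1 ≅ Z.

H_1 = Z.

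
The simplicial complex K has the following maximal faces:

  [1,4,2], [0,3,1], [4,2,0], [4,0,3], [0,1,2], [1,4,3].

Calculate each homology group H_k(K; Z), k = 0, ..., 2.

H_0 ≅ Z,  H_1 = 0,  H_2 ≅ Z.

Fix the vertex order 0 < 1 < 2 < 3 < 4 and write every simplex with vertices in increasing order. Then dim K = 2 and the simplices of K are:

  0-simplices (5): [0], [1], [2], [3], [4]
  1-simplices (9): [0,1], [0,2], [0,3], [0,4], [1,2], [1,3], [1,4], [2,4], [3,4]
  2-simplices (6): [0,1,2], [0,1,3], [0,2,4], [0,3,4], [1,2,4], [1,3,4]

giving chain groups C_0 ≅ Z^5, C_1 ≅ Z^9, C_2 ≅ Z^6.

The boundary map ∂_1: C_1 → C_0 maps an edge to its endpoints' difference, ∂[p,q] = q − p. For instance
  ∂[0,3] = [3] − [0].
This gives a 5×9 integer matrix of rank 4; reducing to Smith normal form yields diagonal entries (1,1,1,1).

∂_2: C_2 → C_1 acts by ∂[p,q,r] = [q,r] − [p,r] + [p,q]. For instance
  ∂[0,1,3] = [1,3] − [0,3] + [0,1],
  ∂[0,3,4] = [3,4] − [0,4] + [0,3].
As a 9×6 matrix over Z this has rank 5, with invariant factors (1,1,1,1,1).

Reading off H_k = ker ∂_k / im ∂_{k+1}:

  H_0: rank C_0 − rank ∂_1 = 5 − 4 = 1, and the invariant factors of ∂_1 are all 1, so H_0 = Z.
  H_1: rank ker ∂_1 − rank ∂_2 = (9 − 4) − 5 = 0, and the invariant factors of ∂_2 are all 1, so H_1 = 0.
  H_2: rank ker ∂_2 − rank ∂_3 = (6 − 5) − 0 = 1, and there is no ∂_3, so H_2 = Z.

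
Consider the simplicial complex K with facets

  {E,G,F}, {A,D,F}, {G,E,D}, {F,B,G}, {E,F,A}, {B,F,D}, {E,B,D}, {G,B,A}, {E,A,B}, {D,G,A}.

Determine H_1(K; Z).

We work with the vertex ordering A < B < D < E < F < G. The simplices of K, each written with vertices in increasing order, are:

  0-simplices (6): A, B, D, E, F, G
  1-simplices (15): AB, AD, AE, AF, AG, BD, BE, BF, BG, DE, DF, DG, EF, EG, FG
  2-simplices (10): ABE, ABG, ADF, ADG, AEF, BDE, BDF, BFG, DEG, EFG

so the chain groups are C_0 ≅ Z^6, C_1 ≅ Z^15, C_2 ≅ Z^10.

The boundary map ∂_1: C_1 → C_0 is given by ∂[p,q] = [q] − [p].
The 6×15 boundary matrix has rank 5 and Smith normal form diag(1,1,1,1,1).

∂_2: C_2 → C_1 sends each 2-simplex [p,q,r] to [q,r] − [p,r] + [p,q]. For instance
  ∂BDE = DE − BE + BD,
  ∂EFG = FG − EG + EF.
As a 15×10 matrix over Z this has rank 10, with invariant factors (1,1,1,1,1,1,1,1,1,2).

Reading off H_k = ker ∂_k / im ∂_{k+1}:

  H_1: rank ker ∂_1 − rank ∂_2 = (15 − 5) − 10 = 0, and ∂_2 has invariant factor 2 > 1, so H_1 ≅ Z/2Z.

H_1 = Z/2Z.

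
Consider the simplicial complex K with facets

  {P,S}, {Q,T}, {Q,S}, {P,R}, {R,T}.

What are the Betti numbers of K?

b_0 = 1, b_1 = 1.

Order the vertices as P < Q < R < S < T. Listing each simplex with vertices in this order, K has dimension 1 with simplices:

  0-simplices (5): P, Q, R, S, T
  1-simplices (5): PR, PS, QS, QT, RT

so the chain groups are C_0 ≅ Z^5, C_1 ≅ Z^5.

The boundary map ∂_1: C_1 → C_0 maps an edge to its endpoints' difference, ∂[p,q] = q − p. For instance
  ∂PS = S − P.
This gives a 5×5 integer matrix of rank 4; reducing to Smith normal form yields diagonal entries (1,1,1,1).

Now H_k = ker ∂_k / im ∂_{k+1}, so:

  H_0: rank C_0 − rank ∂_1 = 5 − 4 = 1, and the invariant factors of ∂_1 are all 1, so H_0 ≅ Z.
  H_1: rank ker ∂_1 − rank ∂_2 = (5 − 4) − 0 = 1, and there is no ∂_2, so H_1 ≅ Z.

As a check, the Euler characteristic is 5 − 5 = 0, which agrees with 1 − 1 = 0.

Hence the Betti numbers are b_0 = 1, b_1 = 1.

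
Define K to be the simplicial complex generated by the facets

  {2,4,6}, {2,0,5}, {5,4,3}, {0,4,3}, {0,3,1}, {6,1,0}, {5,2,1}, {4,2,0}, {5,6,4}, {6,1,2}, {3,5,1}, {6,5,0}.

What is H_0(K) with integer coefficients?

H_0 ≅ Z.

Take the total order 0 < 1 < 2 < 3 < 4 < 5 < 6 on the vertex set. Then K (dimension 2) consists of the simplices:

  0-simplices (7): [0], [1], [2], [3], [4], [5], [6]
  1-simplices (18): [0,1], [0,2], [0,3], [0,4], [0,5], [0,6], [1,2], [1,3], [1,5], [1,6], [2,4], [2,5], [2,6], [3,4], [3,5], [4,5], [4,6], [5,6]
  2-simplices (12): [0,1,3], [0,1,6], [0,2,4], [0,2,5], [0,3,4], [0,5,6], [1,2,5], [1,2,6], [1,3,5], [2,4,6], [3,4,5], [4,5,6]

so the chain groups are C_0 ≅ Z^7, C_1 ≅ Z^18, C_2 ≅ Z^12.

Boundary ∂_1: C_1 → C_0 sends each edge [p,q] (with p < q) to q − p. For instance
  ∂[1,5] = [5] − [1].
This gives a 7×18 integer matrix of rank 6; reducing to Smith normal form yields diagonal entries (1,1,1,1,1,1).

The boundary map ∂_2: C_2 → C_1 maps a triangle to the signed sum of its edges. For instance
  ∂[0,2,4] = [2,4] − [0,4] + [0,2],
  ∂[4,5,6] = [5,6] − [4,6] + [4,5].
As a 18×12 matrix over Z this has rank 12, with invariant factors (1,1,1,1,1,1,1,1,1,1,1,2).

From H_k ≅ ker(∂_k) / im(∂_{k+1}) we obtain:

  H_0: rank C_0 − rank ∂_1 = 7 − 6 = 1, and the invariant factors of ∂_1 are all 1, so H_0 ≅ Z.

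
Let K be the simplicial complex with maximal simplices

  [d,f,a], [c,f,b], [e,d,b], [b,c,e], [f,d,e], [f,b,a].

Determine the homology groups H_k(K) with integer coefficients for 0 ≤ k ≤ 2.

We work with the vertex ordering a < b < c < d < e < f. The simplices of K, each written with vertices in increasing order, are:

  0-simplices (6): a, b, c, d, e, f
  1-simplices (12): ab, ad, af, bc, bd, be, bf, ce, cf, de, df, ef
  2-simplices (6): abf, adf, bce, bcf, bde, def

Hence C_0 ≅ Z^6, C_1 ≅ Z^12, C_2 ≅ Z^6.

The boundary map ∂_1: C_1 → C_0 sends each edge [p,q] (with p < q) to q − p. For instance
  ∂ab = b − a.
This gives a 6×12 integer matrix of rank 5; reducing to Smith normal form yields diagonal entries (1,1,1,1,1).

Boundary ∂_2: C_2 → C_1 maps a triangle to the signed sum of its edges. For instance
  ∂bce = ce − be + bc,
  ∂adf = df − af + ad.
The 12×6 boundary matrix has rank 6 and Smith normal form diag(1,1,1,1,1,1).

From H_k ≅ ker(∂_k) / im(∂_{k+1}) we obtain:

  H_0: rank C_0 − rank ∂_1 = 6 − 5 = 1, and the invariant factors of ∂_1 are all 1, so H_0 = Z.
  H_1: rank ker ∂_1 − rank ∂_2 = (12 − 5) − 6 = 1, and the invariant factors of ∂_2 are all 1, so H_1 = Z.
  H_2: rank ker ∂_2 − rank ∂_3 = (6 − 6) − 0 = 0, and there is no ∂_3, so H_2 = 0.

As a check, the Euler characteristic is 6 − 12 + 6 = 0, which agrees with 1 − 1 + 0 = 0.

H_0 = Z,  H_1 = Z,  H_2 = 0.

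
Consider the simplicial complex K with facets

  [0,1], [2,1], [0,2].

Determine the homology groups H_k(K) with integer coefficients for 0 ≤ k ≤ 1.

Take the total order 0 < 1 < 2 on the vertex set. Then K (dimension 1) consists of the simplices:

  0-simplices (3): [0], [1], [2]
  1-simplices (3): [0,1], [0,2], [1,2]

so the chain groups are C_0 ≅ Z^3, C_1 ≅ Z^3.

∂_1: C_1 → C_0 is given by ∂[p,q] = [q] − [p]. For instance
  ∂[0,2] = [2] − [0].
The resulting 3×3 matrix has rank 2, and its Smith normal form has invariant factors (1,1).

From H_k ≅ ker(∂_k) / im(∂_{k+1}) we obtain:

  H_0: rank C_0 − rank ∂_1 = 3 − 2 = 1, and the invariant factors of ∂_1 are all 1, so H_0 = Z.
  H_1: rank ker ∂_1 − rank ∂_2 = (3 − 2) − 0 = 1, and there is no ∂_2, so H_1 = Z.

As a check, the Euler characteristic is 3 − 3 = 0, which agrees with 1 − 1 = 0.
(K is a triangulation of the circle S^1.)

H_0 = Z,  H_1 = Z.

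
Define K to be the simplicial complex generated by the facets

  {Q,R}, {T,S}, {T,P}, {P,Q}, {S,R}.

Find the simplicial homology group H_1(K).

Fix the vertex order P < Q < R < S < T and write every simplex with vertices in increasing order. Then dim K = 1 and the simplices of K are:

  0-simplices (5): P, Q, R, S, T
  1-simplices (5): PQ, PT, QR, RS, ST

Hence C_0 ≅ Z^5, C_1 ≅ Z^5.

Boundary ∂_1: C_1 → C_0 maps an edge to its endpoints' difference, ∂[p,q] = q − p.
The 5×5 boundary matrix has rank 4 and Smith normal form diag(1,1,1,1).

From H_k ≅ ker(∂_k) / im(∂_{k+1}) we obtain:

  H_1: rank ker ∂_1 − rank ∂_2 = (5 − 4) − 0 = 1, and there is no ∂_2, so H_1 ≅ Z.

H_1 ≅ Z.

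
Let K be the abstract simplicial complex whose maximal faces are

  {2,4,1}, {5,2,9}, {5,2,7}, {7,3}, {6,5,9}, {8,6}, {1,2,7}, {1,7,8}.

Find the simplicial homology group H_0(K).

Take the total order 1 < 2 < 3 < 4 < 5 < 6 < 7 < 8 < 9 on the vertex set. Then K (dimension 2) consists of the simplices:

  0-simplices (9): [1], [2], [3], [4], [5], [6], [7], [8], [9]
  1-simplices (15): [1,2], [1,4], [1,7], [1,8], [2,4], [2,5], [2,7], [2,9], [3,7], [5,6], [5,7], [5,9], [6,8], [6,9], [7,8]
  2-simplices (6): [1,2,4], [1,2,7], [1,7,8], [2,5,7], [2,5,9], [5,6,9]

so the chain groups are C_0 ≅ Z^9, C_1 ≅ Z^15, C_2 ≅ Z^6.

The boundary map ∂_1: C_1 → C_0 maps an edge to its endpoints' difference, ∂[p,q] = q − p.
This gives a 9×15 integer matrix of rank 8; reducing to Smith normal form yields diagonal entries (1,1,1,1,1,1,1,1).

Boundary ∂_2: C_2 → C_1 maps a triangle to the signed sum of its edges. For instance
  ∂[5,6,9] = [6,9] − [5,9] + [5,6],
  ∂[1,2,4] = [2,4] − [1,4] + [1,2].
As a 15×6 matrix over Z this has rank 6, with invariant factors (1,1,1,1,1,1).

Now H_k = ker ∂_k / im ∂_{k+1}, so:

  H_0: rank C_0 − rank ∂_1 = 9 − 8 = 1, and the invariant factors of ∂_1 are all 1, so H_0 = Z.

H_0 ≅ Z.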